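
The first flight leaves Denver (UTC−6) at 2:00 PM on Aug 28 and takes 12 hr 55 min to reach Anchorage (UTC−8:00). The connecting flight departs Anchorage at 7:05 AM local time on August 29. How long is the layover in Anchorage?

Convert departure to UTC: 2:00 PM + 6:00 = 8:00 PM UTC on Aug 28.
Add 12 hours 55 minutes flight time → 8:55 AM UTC (Aug 29).
Anchorage is UTC−8:00, so local arrival = 8:55 AM − 8:00 = 12:55 AM on Aug 29.
Layover = 7:05 AM − 12:55 AM = 6 hours 10 minutes.

6 hours 10 minutes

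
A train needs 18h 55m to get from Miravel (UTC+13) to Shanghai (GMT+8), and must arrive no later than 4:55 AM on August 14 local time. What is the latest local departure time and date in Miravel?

3:00 PM on Aug 13

Target arrival in UTC: 4:55 AM − 8:00 = 8:55 PM on Aug 13.
Subtract 18 hours 55 minutes → departure 2:00 AM UTC on Aug 13.
Miravel is UTC+13:00: 2:00 AM + 13:00 = 3:00 PM on Aug 13.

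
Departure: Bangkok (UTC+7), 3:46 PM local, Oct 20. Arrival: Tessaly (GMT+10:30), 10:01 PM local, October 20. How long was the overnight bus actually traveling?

2 hours 45 minutes

Tessaly is 3:30 ahead of Bangkok.
Clock-face elapsed time (ignoring zones) is 6 hours 15 minutes.
Actual elapsed = 6 hours 15 minutes − 3:30 = 2 hours 45 minutes.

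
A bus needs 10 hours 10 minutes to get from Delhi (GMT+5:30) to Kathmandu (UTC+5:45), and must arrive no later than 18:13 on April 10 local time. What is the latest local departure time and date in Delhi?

07:48 on Apr 10

Target arrival in UTC: 18:13 − 5:45 = 12:28 on Apr 10.
Subtract 10 hours and 10 minutes → departure 02:18 UTC on Apr 10.
Delhi is UTC+5:30: 02:18 + 5:30 = 07:48 on Apr 10.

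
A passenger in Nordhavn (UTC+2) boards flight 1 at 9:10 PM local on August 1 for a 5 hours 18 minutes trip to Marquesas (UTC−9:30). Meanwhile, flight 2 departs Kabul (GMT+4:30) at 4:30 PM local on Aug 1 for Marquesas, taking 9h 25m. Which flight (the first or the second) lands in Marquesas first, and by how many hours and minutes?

the second, by 3 hours 3 minutes

Flight 1 in UTC: 9:10 PM − 2:00 = 7:10 PM on Aug 1.
+5 hours and 18 minutes → arrive 12:28 AM UTC on Aug 2.
Flight 2 in UTC: 4:30 PM − 4:30 = 12:00 PM on Aug 1.
+9 hours 25 minutes → arrive 9:25 PM UTC on Aug 1.
Flight 2 lands earlier by 3 hours 3 minutes.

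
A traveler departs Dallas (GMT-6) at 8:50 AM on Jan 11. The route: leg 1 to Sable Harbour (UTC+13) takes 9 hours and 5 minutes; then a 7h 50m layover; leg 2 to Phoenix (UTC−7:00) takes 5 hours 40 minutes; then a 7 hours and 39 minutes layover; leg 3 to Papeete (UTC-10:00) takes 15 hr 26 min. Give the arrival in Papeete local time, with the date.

Convert departure to UTC: 8:50 AM + 6:00 = 2:50 PM UTC on Jan 11.
Add 9 hours 5 minutes leg 1 → 11:55 PM UTC.
Add 7 hours 50 minutes layover in Sable Harbour → 7:45 AM UTC (Jan 12).
Add 5 hours and 40 minutes leg 2 → 1:25 PM UTC.
Add 7 hours and 39 minutes layover in Phoenix → 9:04 PM UTC.
Add 15 hours and 26 minutes leg 3 → 12:30 PM UTC (Jan 13).
Papeete is UTC−10:00, so local arrival = 12:30 PM − 10:00 = 2:30 AM on Jan 13.

2:30 AM on January 13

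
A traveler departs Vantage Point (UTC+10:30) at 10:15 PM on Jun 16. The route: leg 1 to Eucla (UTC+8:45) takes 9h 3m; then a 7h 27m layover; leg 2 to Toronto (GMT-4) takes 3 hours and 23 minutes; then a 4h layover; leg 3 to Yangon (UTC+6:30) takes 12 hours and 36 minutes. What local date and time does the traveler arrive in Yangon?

6:44 AM on June 18

Convert departure to UTC: 10:15 PM − 10:30 = 11:45 AM UTC on Jun 16.
Add 9 hours and 3 minutes leg 1 → 8:48 PM UTC.
Add 7 hours and 27 minutes layover in Eucla → 4:15 AM UTC (Jun 17).
Add 3 hours and 23 minutes leg 2 → 7:38 AM UTC.
Add 4 hours layover in Toronto → 11:38 AM UTC.
Add 12 hours 36 minutes leg 3 → 12:14 AM UTC (Jun 18).
Yangon is UTC+6:30, so local arrival = 12:14 AM + 6:30 = 6:44 AM on Jun 18.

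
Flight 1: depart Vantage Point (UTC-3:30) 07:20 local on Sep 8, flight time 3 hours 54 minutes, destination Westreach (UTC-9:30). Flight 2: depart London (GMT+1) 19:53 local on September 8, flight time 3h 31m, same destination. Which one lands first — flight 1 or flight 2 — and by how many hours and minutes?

the first, by 7 hours 40 minutes

Flight 1 in UTC: 07:20 + 3:30 = 10:50 on Sep 8.
+3 hours and 54 minutes → arrive 14:44 UTC on Sep 8.
Flight 2 in UTC: 19:53 − 1:00 = 18:53 on Sep 8.
+3 hours and 31 minutes → arrive 22:24 UTC on Sep 8.
Flight 1 lands earlier by 7 hours 40 minutes.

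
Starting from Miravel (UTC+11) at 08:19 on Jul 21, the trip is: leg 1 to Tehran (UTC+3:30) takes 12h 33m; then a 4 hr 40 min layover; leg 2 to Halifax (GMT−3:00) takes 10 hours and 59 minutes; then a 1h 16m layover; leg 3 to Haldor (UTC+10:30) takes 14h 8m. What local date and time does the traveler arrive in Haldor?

03:25 on Jul 23

Convert departure to UTC: 08:19 − 11:00 = 21:19 UTC on Jul 20.
Add 12 hours 33 minutes leg 1 → 09:52 UTC (Jul 21).
Add 4 hours and 40 minutes layover in Tehran → 14:32 UTC.
Add 10 hours 59 minutes leg 2 → 01:31 UTC (Jul 22).
Add 1 hour and 16 minutes layover in Halifax → 02:47 UTC.
Add 14 hours and 8 minutes leg 3 → 16:55 UTC.
Haldor is UTC+10:30, so local arrival = 16:55 + 10:30 = 03:25 on Jul 23.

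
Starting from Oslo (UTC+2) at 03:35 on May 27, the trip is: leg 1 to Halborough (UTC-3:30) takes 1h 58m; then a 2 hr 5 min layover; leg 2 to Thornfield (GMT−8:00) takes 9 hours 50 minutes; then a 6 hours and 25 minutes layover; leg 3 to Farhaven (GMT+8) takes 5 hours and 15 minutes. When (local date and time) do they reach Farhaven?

11:08 on May 28

Convert departure to UTC: 03:35 − 2:00 = 01:35 UTC on May 27.
Add 1 hour 58 minutes leg 1 → 03:33 UTC.
Add 2 hours and 5 minutes layover in Halborough → 05:38 UTC.
Add 9 hours 50 minutes leg 2 → 15:28 UTC.
Add 6 hours and 25 minutes layover in Thornfield → 21:53 UTC.
Add 5 hours and 15 minutes leg 3 → 03:08 UTC (May 28).
Farhaven is UTC+8:00, so local arrival = 03:08 + 8:00 = 11:08 on May 28.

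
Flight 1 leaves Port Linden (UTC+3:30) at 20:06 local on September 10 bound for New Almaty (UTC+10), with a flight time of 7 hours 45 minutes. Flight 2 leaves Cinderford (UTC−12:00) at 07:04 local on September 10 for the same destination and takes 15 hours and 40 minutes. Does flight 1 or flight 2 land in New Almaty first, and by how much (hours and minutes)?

the first, by 10 hours 23 minutes

Flight 1 in UTC: 20:06 − 3:30 = 16:36 on Sep 10.
+7 hours and 45 minutes → arrive 00:21 UTC on Sep 11.
Flight 2 in UTC: 07:04 + 12:00 = 19:04 on Sep 10.
+15 hours and 40 minutes → arrive 10:44 UTC on Sep 11.
Flight 1 lands earlier by 10 hours 23 minutes.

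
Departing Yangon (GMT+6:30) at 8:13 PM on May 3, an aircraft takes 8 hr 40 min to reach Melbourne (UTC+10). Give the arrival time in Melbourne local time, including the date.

8:23 AM on May 4

Convert departure to UTC: 8:13 PM − 6:30 = 1:43 PM UTC on May 3.
Add 8 hours 40 minutes travel time → 10:23 PM UTC.
Melbourne is UTC+10:00, so local arrival = 10:23 PM + 10:00 = 8:23 AM on May 4.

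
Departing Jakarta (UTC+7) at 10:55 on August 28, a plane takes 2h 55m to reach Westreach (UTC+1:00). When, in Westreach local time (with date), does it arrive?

07:50 on Aug 28

Convert departure to UTC: 10:55 − 7:00 = 03:55 UTC on Aug 28.
Add 2 hours 55 minutes travel time → 06:50 UTC.
Westreach is UTC+1:00, so local arrival = 06:50 + 1:00 = 07:50 on Aug 28.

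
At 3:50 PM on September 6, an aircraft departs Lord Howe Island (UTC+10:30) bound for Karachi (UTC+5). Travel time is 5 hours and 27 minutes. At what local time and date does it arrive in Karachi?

3:47 PM on Sep 6

Karachi is 5:30 behind Lord Howe Island.
After 5 hours and 27 minutes it is 9:17 PM in Lord Howe Island.
Shift by the zone difference: 9:17 PM − 5:30 = 3:47 PM on Sep 6 in Karachi.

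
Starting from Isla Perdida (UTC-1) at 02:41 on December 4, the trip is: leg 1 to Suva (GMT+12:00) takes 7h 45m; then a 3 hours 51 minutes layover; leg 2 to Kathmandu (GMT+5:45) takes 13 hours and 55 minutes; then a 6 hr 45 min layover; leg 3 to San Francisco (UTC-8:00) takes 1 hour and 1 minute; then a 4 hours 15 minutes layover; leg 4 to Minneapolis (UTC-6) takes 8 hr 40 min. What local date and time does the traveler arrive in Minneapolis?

Convert departure to UTC: 02:41 + 1:00 = 03:41 UTC on Dec 4.
Add 7 hours 45 minutes leg 1 → 11:26 UTC.
Add 3 hours and 51 minutes layover in Suva → 15:17 UTC.
Add 13 hours 55 minutes leg 2 → 05:12 UTC (Dec 5).
Add 6 hours and 45 minutes layover in Kathmandu → 11:57 UTC.
Add 1 hour and 1 minute leg 3 → 12:58 UTC.
Add 4 hours and 15 minutes layover in San Francisco → 17:13 UTC.
Add 8 hours 40 minutes leg 4 → 01:53 UTC (Dec 6).
Minneapolis is UTC−6:00, so local arrival = 01:53 − 6:00 = 19:53 on Dec 5.

19:53 on December 5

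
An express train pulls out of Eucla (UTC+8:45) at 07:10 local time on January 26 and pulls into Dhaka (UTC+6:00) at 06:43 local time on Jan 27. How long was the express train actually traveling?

26 hours 18 minutes

Departure in UTC: 07:10 − 8:45 = 22:25 on Jan 25.
Arrival in UTC: 06:43 − 6:00 = 00:43 on Jan 27.
Elapsed = 00:43 − 22:25 (+2 days) = 26 hours 18 minutes.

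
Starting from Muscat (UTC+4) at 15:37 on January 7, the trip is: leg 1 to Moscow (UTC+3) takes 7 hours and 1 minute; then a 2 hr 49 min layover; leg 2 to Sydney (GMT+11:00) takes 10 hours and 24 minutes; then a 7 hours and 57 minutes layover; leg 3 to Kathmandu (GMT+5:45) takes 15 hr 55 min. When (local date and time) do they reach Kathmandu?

13:28 on January 9

Convert departure to UTC: 15:37 − 4:00 = 11:37 UTC on Jan 7.
Add 7 hours 1 minute leg 1 → 18:38 UTC.
Add 2 hours and 49 minutes layover in Moscow → 21:27 UTC.
Add 10 hours and 24 minutes leg 2 → 07:51 UTC (Jan 8).
Add 7 hours and 57 minutes layover in Sydney → 15:48 UTC.
Add 15 hours 55 minutes leg 3 → 07:43 UTC (Jan 9).
Kathmandu is UTC+5:45, so local arrival = 07:43 + 5:45 = 13:28 on Jan 9.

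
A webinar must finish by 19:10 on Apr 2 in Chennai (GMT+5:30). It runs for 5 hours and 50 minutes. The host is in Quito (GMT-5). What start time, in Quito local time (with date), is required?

Target end time in UTC: 19:10 − 5:30 = 13:40 on Apr 2.
Subtract 5 hours 50 minutes → start 07:50 UTC on Apr 2.
Quito is UTC−5:00: 07:50 − 5:00 = 02:50 on Apr 2.

02:50 on April 2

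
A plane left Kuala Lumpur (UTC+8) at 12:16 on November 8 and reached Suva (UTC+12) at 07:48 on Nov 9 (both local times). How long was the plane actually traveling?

Departure in UTC: 12:16 − 8:00 = 04:16 on Nov 8.
Arrival in UTC: 07:48 − 12:00 = 19:48 on Nov 8.
Elapsed = 19:48 − 04:16 = 15 hours 32 minutes.

15 hours 32 minutes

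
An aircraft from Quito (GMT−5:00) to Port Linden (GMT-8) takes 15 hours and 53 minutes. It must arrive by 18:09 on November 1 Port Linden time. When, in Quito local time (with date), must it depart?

05:16 on Nov 1

Target arrival in UTC: 18:09 + 8:00 = 02:09 on Nov 2.
Subtract 15 hours 53 minutes → departure 10:16 UTC on Nov 1.
Quito is UTC−5:00: 10:16 − 5:00 = 05:16 on Nov 1.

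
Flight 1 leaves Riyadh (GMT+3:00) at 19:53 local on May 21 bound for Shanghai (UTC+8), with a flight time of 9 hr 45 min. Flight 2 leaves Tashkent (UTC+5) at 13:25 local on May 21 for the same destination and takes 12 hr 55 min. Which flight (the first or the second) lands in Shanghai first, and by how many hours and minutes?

Flight 1 in UTC: 19:53 − 3:00 = 16:53 on May 21.
+9 hours 45 minutes → arrive 02:38 UTC on May 22.
Flight 2 in UTC: 13:25 − 5:00 = 08:25 on May 21.
+12 hours 55 minutes → arrive 21:20 UTC on May 21.
Flight 2 lands earlier by 5 hours 18 minutes.

the second, by 5 hours 18 minutes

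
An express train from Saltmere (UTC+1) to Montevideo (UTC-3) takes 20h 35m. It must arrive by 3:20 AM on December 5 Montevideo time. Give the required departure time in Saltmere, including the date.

10:45 AM on December 4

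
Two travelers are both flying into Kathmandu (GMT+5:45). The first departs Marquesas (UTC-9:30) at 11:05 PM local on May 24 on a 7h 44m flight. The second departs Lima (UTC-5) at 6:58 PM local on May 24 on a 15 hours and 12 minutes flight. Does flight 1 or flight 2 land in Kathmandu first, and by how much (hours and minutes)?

the second, by 1 hour 9 minutes

Flight 1 in UTC: 11:05 PM + 9:30 = 8:35 AM on May 25.
+7 hours and 44 minutes → arrive 4:19 PM UTC on May 25.
Flight 2 in UTC: 6:58 PM + 5:00 = 11:58 PM on May 24.
+15 hours and 12 minutes → arrive 3:10 PM UTC on May 25.
Flight 2 lands earlier by 1 hour 9 minutes.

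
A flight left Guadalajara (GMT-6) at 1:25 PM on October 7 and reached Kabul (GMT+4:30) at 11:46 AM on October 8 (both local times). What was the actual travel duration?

Kabul is 10:30 ahead of Guadalajara.
Clock-face elapsed time (ignoring zones) is 22 hours 21 minutes.
Actual elapsed = 22 hours 21 minutes − 10:30 = 11 hours 51 minutes.

11 hours 51 minutes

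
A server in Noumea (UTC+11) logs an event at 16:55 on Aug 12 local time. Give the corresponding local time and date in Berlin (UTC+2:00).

In UTC: 16:55 − 11:00 = 05:55 on Aug 12.
Berlin is UTC+2:00: 05:55 + 2:00 = 07:55 on Aug 12.

07:55 on August 12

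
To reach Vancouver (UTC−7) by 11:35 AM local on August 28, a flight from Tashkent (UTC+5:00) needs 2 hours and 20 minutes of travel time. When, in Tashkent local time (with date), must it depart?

9:15 PM on August 28

Target arrival in UTC: 11:35 AM + 7:00 = 6:35 PM on Aug 28.
Subtract 2 hours 20 minutes → departure 4:15 PM UTC on Aug 28.
Tashkent is UTC+5:00: 4:15 PM + 5:00 = 9:15 PM on Aug 28.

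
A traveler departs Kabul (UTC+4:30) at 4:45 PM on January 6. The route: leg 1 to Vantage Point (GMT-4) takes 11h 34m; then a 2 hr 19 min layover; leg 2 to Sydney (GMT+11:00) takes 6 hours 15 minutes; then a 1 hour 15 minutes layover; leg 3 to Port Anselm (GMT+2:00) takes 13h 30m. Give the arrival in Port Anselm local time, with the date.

1:08 AM on Jan 8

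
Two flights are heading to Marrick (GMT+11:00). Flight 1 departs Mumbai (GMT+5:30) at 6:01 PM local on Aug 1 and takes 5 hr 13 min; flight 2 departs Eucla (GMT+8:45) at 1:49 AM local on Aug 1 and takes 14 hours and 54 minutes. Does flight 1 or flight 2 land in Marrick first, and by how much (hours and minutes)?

Flight 1 in UTC: 6:01 PM − 5:30 = 12:31 PM on Aug 1.
+5 hours and 13 minutes → arrive 5:44 PM UTC on Aug 1.
Flight 2 in UTC: 1:49 AM − 8:45 = 5:04 PM on Jul 31.
+14 hours and 54 minutes → arrive 7:58 AM UTC on Aug 1.
Flight 2 lands earlier by 9 hours 46 minutes.

the second, by 9 hours 46 minutes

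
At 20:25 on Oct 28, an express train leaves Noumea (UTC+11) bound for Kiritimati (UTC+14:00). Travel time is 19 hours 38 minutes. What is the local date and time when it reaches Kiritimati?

Convert departure to UTC: 20:25 − 11:00 = 09:25 UTC on Oct 28.
Add 19 hours and 38 minutes travel time → 05:03 UTC (Oct 29).
Kiritimati is UTC+14:00, so local arrival = 05:03 + 14:00 = 19:03 on Oct 29.

19:03 on October 29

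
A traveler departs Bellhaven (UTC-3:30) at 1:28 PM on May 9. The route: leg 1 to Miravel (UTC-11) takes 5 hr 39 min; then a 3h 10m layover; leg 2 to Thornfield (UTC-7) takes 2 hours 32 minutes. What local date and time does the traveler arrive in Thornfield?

9:19 PM on May 9

Convert departure to UTC: 1:28 PM + 3:30 = 4:58 PM UTC on May 9.
Add 5 hours and 39 minutes leg 1 → 10:37 PM UTC.
Add 3 hours 10 minutes layover in Miravel → 1:47 AM UTC (May 10).
Add 2 hours and 32 minutes leg 2 → 4:19 AM UTC.
Thornfield is UTC−7:00, so local arrival = 4:19 AM − 7:00 = 9:19 PM on May 9.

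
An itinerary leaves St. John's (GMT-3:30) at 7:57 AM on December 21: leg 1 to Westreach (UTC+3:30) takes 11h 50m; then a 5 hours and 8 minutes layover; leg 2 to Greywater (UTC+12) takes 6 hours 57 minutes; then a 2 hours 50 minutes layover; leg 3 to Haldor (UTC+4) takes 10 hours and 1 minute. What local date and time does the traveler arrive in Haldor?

Convert departure to UTC: 7:57 AM + 3:30 = 11:27 AM UTC on Dec 21.
Add 11 hours and 50 minutes leg 1 → 11:17 PM UTC.
Add 5 hours and 8 minutes layover in Westreach → 4:25 AM UTC (Dec 22).
Add 6 hours 57 minutes leg 2 → 11:22 AM UTC.
Add 2 hours 50 minutes layover in Greywater → 2:12 PM UTC.
Add 10 hours 1 minute leg 3 → 12:13 AM UTC (Dec 23).
Haldor is UTC+4:00, so local arrival = 12:13 AM + 4:00 = 4:13 AM on Dec 23.

4:13 AM on Dec 23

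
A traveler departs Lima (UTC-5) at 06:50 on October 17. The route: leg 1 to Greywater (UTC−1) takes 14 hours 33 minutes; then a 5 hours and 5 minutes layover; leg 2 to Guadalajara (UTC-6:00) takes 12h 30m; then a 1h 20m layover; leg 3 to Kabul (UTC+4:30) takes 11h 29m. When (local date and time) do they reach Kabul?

Convert departure to UTC: 06:50 + 5:00 = 11:50 UTC on Oct 17.
Add 14 hours 33 minutes leg 1 → 02:23 UTC (Oct 18).
Add 5 hours 5 minutes layover in Greywater → 07:28 UTC.
Add 12 hours and 30 minutes leg 2 → 19:58 UTC.
Add 1 hour and 20 minutes layover in Guadalajara → 21:18 UTC.
Add 11 hours 29 minutes leg 3 → 08:47 UTC (Oct 19).
Kabul is UTC+4:30, so local arrival = 08:47 + 4:30 = 13:17 on Oct 19.

13:17 on October 19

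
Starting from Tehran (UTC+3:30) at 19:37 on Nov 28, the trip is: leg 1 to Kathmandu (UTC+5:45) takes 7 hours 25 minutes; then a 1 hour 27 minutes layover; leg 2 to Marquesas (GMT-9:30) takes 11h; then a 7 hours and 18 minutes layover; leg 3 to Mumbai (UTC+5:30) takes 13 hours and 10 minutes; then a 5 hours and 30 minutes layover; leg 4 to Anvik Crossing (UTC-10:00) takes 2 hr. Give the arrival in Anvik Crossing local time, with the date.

Convert departure to UTC: 19:37 − 3:30 = 16:07 UTC on Nov 28.
Add 7 hours 25 minutes leg 1 → 23:32 UTC.
Add 1 hour and 27 minutes layover in Kathmandu → 00:59 UTC (Nov 29).
Add 11 hours leg 2 → 11:59 UTC.
Add 7 hours 18 minutes layover in Marquesas → 19:17 UTC.
Add 13 hours and 10 minutes leg 3 → 08:27 UTC (Nov 30).
Add 5 hours and 30 minutes layover in Mumbai → 13:57 UTC.
Add 2 hours leg 4 → 15:57 UTC.
Anvik Crossing is UTC−10:00, so local arrival = 15:57 − 10:00 = 05:57 on Nov 30.

05:57 on November 30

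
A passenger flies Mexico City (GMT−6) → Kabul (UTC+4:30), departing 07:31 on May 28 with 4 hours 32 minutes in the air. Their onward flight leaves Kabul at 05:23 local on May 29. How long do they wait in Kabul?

Convert departure to UTC: 07:31 + 6:00 = 13:31 UTC on May 28.
Add 4 hours 32 minutes flight time → 18:03 UTC.
Kabul is UTC+4:30, so local arrival = 18:03 + 4:30 = 22:33 on May 28.
Layover = 05:23 − 22:33 (+1 day) = 6 hours 50 minutes.

6 hours 50 minutes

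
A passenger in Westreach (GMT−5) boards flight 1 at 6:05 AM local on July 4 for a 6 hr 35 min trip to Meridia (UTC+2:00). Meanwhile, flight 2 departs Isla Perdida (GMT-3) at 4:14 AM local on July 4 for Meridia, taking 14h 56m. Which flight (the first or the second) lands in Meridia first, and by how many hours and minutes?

the first, by 4 hours 30 minutes

Flight 1 in UTC: 6:05 AM + 5:00 = 11:05 AM on Jul 4.
+6 hours 35 minutes → arrive 5:40 PM UTC on Jul 4.
Flight 2 in UTC: 4:14 AM + 3:00 = 7:14 AM on Jul 4.
+14 hours and 56 minutes → arrive 10:10 PM UTC on Jul 4.
Flight 1 lands earlier by 4 hours 30 minutes.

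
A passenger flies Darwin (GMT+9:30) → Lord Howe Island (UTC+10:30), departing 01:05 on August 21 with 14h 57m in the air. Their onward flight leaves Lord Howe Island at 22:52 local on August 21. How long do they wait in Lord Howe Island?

5 hours 50 minutes

Convert departure to UTC: 01:05 − 9:30 = 15:35 UTC on Aug 20.
Add 14 hours and 57 minutes flight time → 06:32 UTC (Aug 21).
Lord Howe Island is UTC+10:30, so local arrival = 06:32 + 10:30 = 17:02 on Aug 21.
Layover = 22:52 − 17:02 = 5 hours 50 minutes.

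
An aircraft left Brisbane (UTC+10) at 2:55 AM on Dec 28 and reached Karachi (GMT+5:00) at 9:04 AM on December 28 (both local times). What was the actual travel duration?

11 hours 9 minutes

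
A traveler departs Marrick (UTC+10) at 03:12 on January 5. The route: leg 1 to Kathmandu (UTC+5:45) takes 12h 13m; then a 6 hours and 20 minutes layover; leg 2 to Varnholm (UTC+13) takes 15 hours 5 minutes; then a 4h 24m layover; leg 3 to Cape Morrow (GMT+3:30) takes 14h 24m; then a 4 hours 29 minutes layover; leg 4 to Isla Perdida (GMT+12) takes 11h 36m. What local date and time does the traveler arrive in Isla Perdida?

Convert departure to UTC: 03:12 − 10:00 = 17:12 UTC on Jan 4.
Add 12 hours and 13 minutes leg 1 → 05:25 UTC (Jan 5).
Add 6 hours 20 minutes layover in Kathmandu → 11:45 UTC.
Add 15 hours and 5 minutes leg 2 → 02:50 UTC (Jan 6).
Add 4 hours and 24 minutes layover in Varnholm → 07:14 UTC.
Add 14 hours 24 minutes leg 3 → 21:38 UTC.
Add 4 hours 29 minutes layover in Cape Morrow → 02:07 UTC (Jan 7).
Add 11 hours 36 minutes leg 4 → 13:43 UTC.
Isla Perdida is UTC+12:00, so local arrival = 13:43 + 12:00 = 01:43 on Jan 8.

01:43 on January 8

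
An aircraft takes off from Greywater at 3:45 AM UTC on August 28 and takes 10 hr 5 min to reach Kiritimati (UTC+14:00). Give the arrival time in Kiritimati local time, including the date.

3:50 AM on August 29

Departure is given in UTC: 3:45 AM on Aug 28.
Add 10 hours and 5 minutes → 1:50 PM UTC.
Kiritimati is UTC+14:00: 1:50 PM + 14:00 = 3:50 AM on Aug 29.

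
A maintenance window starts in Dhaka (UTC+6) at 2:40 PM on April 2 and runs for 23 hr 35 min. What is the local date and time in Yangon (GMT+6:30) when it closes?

2:45 PM on April 3

Convert start to UTC: 2:40 PM − 6:00 = 8:40 AM UTC on Apr 2.
Add 23 hours and 35 minutes duration → 8:15 AM UTC (Apr 3).
Yangon is UTC+6:30, so local end time = 8:15 AM + 6:30 = 2:45 PM on Apr 3.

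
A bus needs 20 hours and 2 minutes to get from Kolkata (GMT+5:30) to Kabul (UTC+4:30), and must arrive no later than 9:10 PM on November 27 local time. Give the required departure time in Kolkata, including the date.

Target arrival in UTC: 9:10 PM − 4:30 = 4:40 PM on Nov 27.
Subtract 20 hours 2 minutes → departure 8:38 PM UTC on Nov 26.
Kolkata is UTC+5:30: 8:38 PM + 5:30 = 2:08 AM on Nov 27.

2:08 AM on November 27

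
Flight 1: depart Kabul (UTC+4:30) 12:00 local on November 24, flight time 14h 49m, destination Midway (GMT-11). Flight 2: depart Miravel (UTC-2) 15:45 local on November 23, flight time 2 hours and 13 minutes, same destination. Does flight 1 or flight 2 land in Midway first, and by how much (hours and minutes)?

the second, by 26 hours 21 minutes

Flight 1 in UTC: 12:00 − 4:30 = 07:30 on Nov 24.
+14 hours 49 minutes → arrive 22:19 UTC on Nov 24.
Flight 2 in UTC: 15:45 + 2:00 = 17:45 on Nov 23.
+2 hours 13 minutes → arrive 19:58 UTC on Nov 23.
Flight 2 lands earlier by 26 hours 21 minutes.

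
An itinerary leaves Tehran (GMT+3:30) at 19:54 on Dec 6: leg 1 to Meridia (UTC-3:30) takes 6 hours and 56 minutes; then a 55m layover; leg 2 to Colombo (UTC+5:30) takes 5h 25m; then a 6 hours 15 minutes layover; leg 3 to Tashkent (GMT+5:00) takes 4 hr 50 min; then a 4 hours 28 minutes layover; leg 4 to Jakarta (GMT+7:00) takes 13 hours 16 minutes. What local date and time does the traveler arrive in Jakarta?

Convert departure to UTC: 19:54 − 3:30 = 16:24 UTC on Dec 6.
Add 6 hours and 56 minutes leg 1 → 23:20 UTC.
Add 55 minutes layover in Meridia → 00:15 UTC (Dec 7).
Add 5 hours 25 minutes leg 2 → 05:40 UTC.
Add 6 hours 15 minutes layover in Colombo → 11:55 UTC.
Add 4 hours and 50 minutes leg 3 → 16:45 UTC.
Add 4 hours and 28 minutes layover in Tashkent → 21:13 UTC.
Add 13 hours 16 minutes leg 4 → 10:29 UTC (Dec 8).
Jakarta is UTC+7:00, so local arrival = 10:29 + 7:00 = 17:29 on Dec 8.

17:29 on December 8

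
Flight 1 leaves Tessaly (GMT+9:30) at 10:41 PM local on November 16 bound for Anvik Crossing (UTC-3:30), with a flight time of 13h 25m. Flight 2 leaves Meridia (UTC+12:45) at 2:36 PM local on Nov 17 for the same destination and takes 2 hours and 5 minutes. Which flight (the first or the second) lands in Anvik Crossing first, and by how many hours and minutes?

the first, by 1 hour 20 minutes

Flight 1 in UTC: 10:41 PM − 9:30 = 1:11 PM on Nov 16.
+13 hours and 25 minutes → arrive 2:36 AM UTC on Nov 17.
Flight 2 in UTC: 2:36 PM − 12:45 = 1:51 AM on Nov 17.
+2 hours and 5 minutes → arrive 3:56 AM UTC on Nov 17.
Flight 1 lands earlier by 1 hour 20 minutes.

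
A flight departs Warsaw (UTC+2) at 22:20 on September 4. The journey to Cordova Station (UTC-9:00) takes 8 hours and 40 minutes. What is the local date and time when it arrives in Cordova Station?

Convert departure to UTC: 22:20 − 2:00 = 20:20 UTC on Sep 4.
Add 8 hours and 40 minutes travel time → 05:00 UTC (Sep 5).
Cordova Station is UTC−9:00, so local arrival = 05:00 − 9:00 = 20:00 on Sep 4.

20:00 on September 4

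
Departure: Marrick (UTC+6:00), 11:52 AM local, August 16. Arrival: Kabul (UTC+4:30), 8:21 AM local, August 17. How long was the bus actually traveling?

Departure in UTC: 11:52 AM − 6:00 = 5:52 AM on Aug 16.
Arrival in UTC: 8:21 AM − 4:30 = 3:51 AM on Aug 17.
Elapsed = 3:51 AM − 5:52 AM (+1 day) = 21 hours 59 minutes.

21 hours 59 minutes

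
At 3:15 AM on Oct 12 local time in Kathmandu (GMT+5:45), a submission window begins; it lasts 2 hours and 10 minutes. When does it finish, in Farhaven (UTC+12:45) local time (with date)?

Farhaven is 7:00 ahead of Kathmandu.
After 2 hours 10 minutes it is 5:25 AM in Kathmandu.
Shift by the zone difference: 5:25 AM + 7:00 = 12:25 PM on Oct 12 in Farhaven.

12:25 PM on October 12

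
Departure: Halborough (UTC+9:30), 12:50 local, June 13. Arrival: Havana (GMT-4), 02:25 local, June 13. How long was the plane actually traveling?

3 hours 5 minutes

Departure in UTC: 12:50 − 9:30 = 03:20 on Jun 13.
Arrival in UTC: 02:25 + 4:00 = 06:25 on Jun 13.
Elapsed = 06:25 − 03:20 = 3 hours 5 minutes.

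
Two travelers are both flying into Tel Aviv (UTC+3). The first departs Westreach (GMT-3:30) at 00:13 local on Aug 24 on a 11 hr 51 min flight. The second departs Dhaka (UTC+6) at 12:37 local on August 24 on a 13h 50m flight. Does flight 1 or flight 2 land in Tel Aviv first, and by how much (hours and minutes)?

the first, by 4 hours 53 minutes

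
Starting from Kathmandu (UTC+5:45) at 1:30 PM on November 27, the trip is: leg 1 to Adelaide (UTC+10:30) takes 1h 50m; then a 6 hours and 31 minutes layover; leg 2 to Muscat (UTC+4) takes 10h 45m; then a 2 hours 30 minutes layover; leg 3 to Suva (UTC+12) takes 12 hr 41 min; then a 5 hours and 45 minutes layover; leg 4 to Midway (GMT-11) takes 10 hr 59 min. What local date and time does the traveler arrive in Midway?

Convert departure to UTC: 1:30 PM − 5:45 = 7:45 AM UTC on Nov 27.
Add 1 hour and 50 minutes leg 1 → 9:35 AM UTC.
Add 6 hours 31 minutes layover in Adelaide → 4:06 PM UTC.
Add 10 hours and 45 minutes leg 2 → 2:51 AM UTC (Nov 28).
Add 2 hours and 30 minutes layover in Muscat → 5:21 AM UTC.
Add 12 hours and 41 minutes leg 3 → 6:02 PM UTC.
Add 5 hours and 45 minutes layover in Suva → 11:47 PM UTC.
Add 10 hours 59 minutes leg 4 → 10:46 AM UTC (Nov 29).
Midway is UTC−11:00, so local arrival = 10:46 AM − 11:00 = 11:46 PM on Nov 28.

11:46 PM on November 28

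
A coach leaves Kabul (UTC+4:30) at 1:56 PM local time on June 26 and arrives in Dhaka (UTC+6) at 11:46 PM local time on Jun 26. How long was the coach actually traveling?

8 hours 20 minutes

Departure in UTC: 1:56 PM − 4:30 = 9:26 AM on Jun 26.
Arrival in UTC: 11:46 PM − 6:00 = 5:46 PM on Jun 26.
Elapsed = 5:46 PM − 9:26 AM = 8 hours 20 minutes.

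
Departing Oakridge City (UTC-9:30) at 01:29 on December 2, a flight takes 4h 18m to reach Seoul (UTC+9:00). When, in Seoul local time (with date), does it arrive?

Convert departure to UTC: 01:29 + 9:30 = 10:59 UTC on Dec 2.
Add 4 hours 18 minutes travel time → 15:17 UTC.
Seoul is UTC+9:00, so local arrival = 15:17 + 9:00 = 00:17 on Dec 3.

00:17 on December 3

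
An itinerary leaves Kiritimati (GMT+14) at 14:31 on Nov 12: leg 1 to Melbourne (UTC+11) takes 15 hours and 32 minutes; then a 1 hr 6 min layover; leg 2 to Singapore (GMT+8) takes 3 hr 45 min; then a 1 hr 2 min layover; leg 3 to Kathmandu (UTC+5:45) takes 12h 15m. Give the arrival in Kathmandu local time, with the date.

Convert departure to UTC: 14:31 − 14:00 = 00:31 UTC on Nov 12.
Add 15 hours 32 minutes leg 1 → 16:03 UTC.
Add 1 hour 6 minutes layover in Melbourne → 17:09 UTC.
Add 3 hours and 45 minutes leg 2 → 20:54 UTC.
Add 1 hour 2 minutes layover in Singapore → 21:56 UTC.
Add 12 hours 15 minutes leg 3 → 10:11 UTC (Nov 13).
Kathmandu is UTC+5:45, so local arrival = 10:11 + 5:45 = 15:56 on Nov 13.

15:56 on Nov 13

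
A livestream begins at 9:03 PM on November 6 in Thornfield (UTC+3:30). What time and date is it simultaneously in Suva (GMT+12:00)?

5:33 AM on Nov 7

Suva is 8:30 ahead of Thornfield.
Shift by the zone difference: 9:03 PM + 8:30 = 5:33 AM on Nov 7 in Suva.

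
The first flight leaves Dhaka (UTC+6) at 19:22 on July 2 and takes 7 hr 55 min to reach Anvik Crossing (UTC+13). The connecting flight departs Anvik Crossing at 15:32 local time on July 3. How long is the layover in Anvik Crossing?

Convert departure to UTC: 19:22 − 6:00 = 13:22 UTC on Jul 2.
Add 7 hours and 55 minutes flight time → 21:17 UTC.
Anvik Crossing is UTC+13:00, so local arrival = 21:17 + 13:00 = 10:17 on Jul 3.
Layover = 15:32 − 10:17 = 5 hours 15 minutes.

5 hours 15 minutes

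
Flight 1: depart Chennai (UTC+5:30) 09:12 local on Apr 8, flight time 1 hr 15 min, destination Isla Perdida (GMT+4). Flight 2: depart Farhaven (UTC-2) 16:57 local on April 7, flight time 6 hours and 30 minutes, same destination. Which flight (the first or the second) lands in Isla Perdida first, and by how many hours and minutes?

Flight 1 in UTC: 09:12 − 5:30 = 03:42 on Apr 8.
+1 hour and 15 minutes → arrive 04:57 UTC on Apr 8.
Flight 2 in UTC: 16:57 + 2:00 = 18:57 on Apr 7.
+6 hours 30 minutes → arrive 01:27 UTC on Apr 8.
Flight 2 lands earlier by 3 hours 30 minutes.

the second, by 3 hours 30 minutes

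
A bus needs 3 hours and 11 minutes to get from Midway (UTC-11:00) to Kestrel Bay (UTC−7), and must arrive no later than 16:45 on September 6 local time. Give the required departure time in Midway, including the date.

Target arrival in UTC: 16:45 + 7:00 = 23:45 on Sep 6.
Subtract 3 hours and 11 minutes → departure 20:34 UTC on Sep 6.
Midway is UTC−11:00: 20:34 − 11:00 = 09:34 on Sep 6.

09:34 on September 6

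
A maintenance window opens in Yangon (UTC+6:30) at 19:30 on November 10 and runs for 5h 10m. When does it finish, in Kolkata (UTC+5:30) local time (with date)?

23:40 on November 10

Convert start to UTC: 19:30 − 6:30 = 13:00 UTC on Nov 10.
Add 5 hours 10 minutes duration → 18:10 UTC.
Kolkata is UTC+5:30, so local end time = 18:10 + 5:30 = 23:40 on Nov 10.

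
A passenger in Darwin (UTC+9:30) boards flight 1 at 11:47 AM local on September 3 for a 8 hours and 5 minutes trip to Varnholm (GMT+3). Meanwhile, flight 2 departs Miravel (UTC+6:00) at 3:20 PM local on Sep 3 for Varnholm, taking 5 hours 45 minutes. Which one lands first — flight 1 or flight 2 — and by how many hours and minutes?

the first, by 4 hours 43 minutes

Flight 1 in UTC: 11:47 AM − 9:30 = 2:17 AM on Sep 3.
+8 hours 5 minutes → arrive 10:22 AM UTC on Sep 3.
Flight 2 in UTC: 3:20 PM − 6:00 = 9:20 AM on Sep 3.
+5 hours and 45 minutes → arrive 3:05 PM UTC on Sep 3.
Flight 1 lands earlier by 4 hours 43 minutes.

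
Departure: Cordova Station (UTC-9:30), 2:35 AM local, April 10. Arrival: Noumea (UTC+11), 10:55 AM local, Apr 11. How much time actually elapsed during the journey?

11 hours 50 minutes

Noumea is 20:30 ahead of Cordova Station.
Clock-face elapsed time (ignoring zones) is 32 hours 20 minutes.
Actual elapsed = 32 hours 20 minutes − 20:30 = 11 hours 50 minutes.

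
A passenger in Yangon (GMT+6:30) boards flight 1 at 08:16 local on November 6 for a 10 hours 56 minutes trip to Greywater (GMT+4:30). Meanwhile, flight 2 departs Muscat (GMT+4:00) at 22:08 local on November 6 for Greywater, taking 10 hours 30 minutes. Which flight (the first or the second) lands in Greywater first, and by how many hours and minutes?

Flight 1 in UTC: 08:16 − 6:30 = 01:46 on Nov 6.
+10 hours and 56 minutes → arrive 12:42 UTC on Nov 6.
Flight 2 in UTC: 22:08 − 4:00 = 18:08 on Nov 6.
+10 hours 30 minutes → arrive 04:38 UTC on Nov 7.
Flight 1 lands earlier by 15 hours 56 minutes.

the first, by 15 hours 56 minutes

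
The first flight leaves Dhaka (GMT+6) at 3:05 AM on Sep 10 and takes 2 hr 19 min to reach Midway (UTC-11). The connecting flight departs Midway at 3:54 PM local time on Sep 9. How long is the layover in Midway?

3 hours 30 minutes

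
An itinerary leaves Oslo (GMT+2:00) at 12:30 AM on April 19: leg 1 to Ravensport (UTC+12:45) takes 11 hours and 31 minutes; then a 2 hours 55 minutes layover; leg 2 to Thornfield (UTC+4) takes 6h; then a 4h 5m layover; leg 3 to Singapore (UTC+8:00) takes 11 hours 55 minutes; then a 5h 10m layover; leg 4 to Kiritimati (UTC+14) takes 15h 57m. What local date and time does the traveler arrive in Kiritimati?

10:03 PM on April 21

Convert departure to UTC: 12:30 AM − 2:00 = 10:30 PM UTC on Apr 18.
Add 11 hours and 31 minutes leg 1 → 10:01 AM UTC (Apr 19).
Add 2 hours 55 minutes layover in Ravensport → 12:56 PM UTC.
Add 6 hours leg 2 → 6:56 PM UTC.
Add 4 hours 5 minutes layover in Thornfield → 11:01 PM UTC.
Add 11 hours 55 minutes leg 3 → 10:56 AM UTC (Apr 20).
Add 5 hours and 10 minutes layover in Singapore → 4:06 PM UTC.
Add 15 hours 57 minutes leg 4 → 8:03 AM UTC (Apr 21).
Kiritimati is UTC+14:00, so local arrival = 8:03 AM + 14:00 = 10:03 PM on Apr 21.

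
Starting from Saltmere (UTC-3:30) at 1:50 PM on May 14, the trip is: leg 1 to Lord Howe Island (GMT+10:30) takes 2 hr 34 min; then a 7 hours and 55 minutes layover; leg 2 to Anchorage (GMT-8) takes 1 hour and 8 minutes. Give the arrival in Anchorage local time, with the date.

8:57 PM on May 14

Convert departure to UTC: 1:50 PM + 3:30 = 5:20 PM UTC on May 14.
Add 2 hours and 34 minutes leg 1 → 7:54 PM UTC.
Add 7 hours and 55 minutes layover in Lord Howe Island → 3:49 AM UTC (May 15).
Add 1 hour 8 minutes leg 2 → 4:57 AM UTC.
Anchorage is UTC−8:00, so local arrival = 4:57 AM − 8:00 = 8:57 PM on May 14.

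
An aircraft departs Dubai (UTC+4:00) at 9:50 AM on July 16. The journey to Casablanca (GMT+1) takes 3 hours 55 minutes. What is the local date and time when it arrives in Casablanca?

Convert departure to UTC: 9:50 AM − 4:00 = 5:50 AM UTC on Jul 16.
Add 3 hours and 55 minutes travel time → 9:45 AM UTC.
Casablanca is UTC+1:00, so local arrival = 9:45 AM + 1:00 = 10:45 AM on Jul 16.

10:45 AM on July 16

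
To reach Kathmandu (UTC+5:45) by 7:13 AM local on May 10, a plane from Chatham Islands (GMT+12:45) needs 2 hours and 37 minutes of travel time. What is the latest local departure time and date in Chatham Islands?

11:36 AM on May 10

Target arrival in UTC: 7:13 AM − 5:45 = 1:28 AM on May 10.
Subtract 2 hours 37 minutes → departure 10:51 PM UTC on May 9.
Chatham Islands is UTC+12:45: 10:51 PM + 12:45 = 11:36 AM on May 10.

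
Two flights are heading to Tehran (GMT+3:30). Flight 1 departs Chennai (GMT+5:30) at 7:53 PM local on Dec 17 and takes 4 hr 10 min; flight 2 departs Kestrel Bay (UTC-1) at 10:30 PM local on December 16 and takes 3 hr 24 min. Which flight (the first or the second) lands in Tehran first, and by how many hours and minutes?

Flight 1 in UTC: 7:53 PM − 5:30 = 2:23 PM on Dec 17.
+4 hours and 10 minutes → arrive 6:33 PM UTC on Dec 17.
Flight 2 in UTC: 10:30 PM + 1:00 = 11:30 PM on Dec 16.
+3 hours and 24 minutes → arrive 2:54 AM UTC on Dec 17.
Flight 2 lands earlier by 15 hours 39 minutes.

the second, by 15 hours 39 minutes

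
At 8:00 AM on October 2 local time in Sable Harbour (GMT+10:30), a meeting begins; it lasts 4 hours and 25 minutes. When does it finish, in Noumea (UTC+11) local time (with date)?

Noumea is 0:30 ahead of Sable Harbour.
After 4 hours 25 minutes it is 12:25 PM in Sable Harbour.
Shift by the zone difference: 12:25 PM + 0:30 = 12:55 PM on Oct 2 in Noumea.

12:55 PM on October 2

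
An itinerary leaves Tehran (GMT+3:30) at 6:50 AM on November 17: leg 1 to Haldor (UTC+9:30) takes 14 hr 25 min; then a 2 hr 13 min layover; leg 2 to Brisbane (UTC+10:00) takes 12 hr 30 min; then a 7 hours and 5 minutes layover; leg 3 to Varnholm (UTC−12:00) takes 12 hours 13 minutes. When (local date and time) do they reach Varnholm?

3:46 PM on November 18

Convert departure to UTC: 6:50 AM − 3:30 = 3:20 AM UTC on Nov 17.
Add 14 hours and 25 minutes leg 1 → 5:45 PM UTC.
Add 2 hours 13 minutes layover in Haldor → 7:58 PM UTC.
Add 12 hours 30 minutes leg 2 → 8:28 AM UTC (Nov 18).
Add 7 hours and 5 minutes layover in Brisbane → 3:33 PM UTC.
Add 12 hours and 13 minutes leg 3 → 3:46 AM UTC (Nov 19).
Varnholm is UTC−12:00, so local arrival = 3:46 AM − 12:00 = 3:46 PM on Nov 18.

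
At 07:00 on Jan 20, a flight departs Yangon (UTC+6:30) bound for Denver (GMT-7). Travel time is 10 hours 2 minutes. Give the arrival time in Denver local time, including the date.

03:32 on January 20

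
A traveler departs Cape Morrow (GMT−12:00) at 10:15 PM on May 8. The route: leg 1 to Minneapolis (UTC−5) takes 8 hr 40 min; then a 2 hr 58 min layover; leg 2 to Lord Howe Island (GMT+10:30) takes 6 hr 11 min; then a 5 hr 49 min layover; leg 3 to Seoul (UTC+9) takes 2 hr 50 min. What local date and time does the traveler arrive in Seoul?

9:43 PM on May 10

Convert departure to UTC: 10:15 PM + 12:00 = 10:15 AM UTC on May 9.
Add 8 hours 40 minutes leg 1 → 6:55 PM UTC.
Add 2 hours and 58 minutes layover in Minneapolis → 9:53 PM UTC.
Add 6 hours 11 minutes leg 2 → 4:04 AM UTC (May 10).
Add 5 hours and 49 minutes layover in Lord Howe Island → 9:53 AM UTC.
Add 2 hours 50 minutes leg 3 → 12:43 PM UTC.
Seoul is UTC+9:00, so local arrival = 12:43 PM + 9:00 = 9:43 PM on May 10.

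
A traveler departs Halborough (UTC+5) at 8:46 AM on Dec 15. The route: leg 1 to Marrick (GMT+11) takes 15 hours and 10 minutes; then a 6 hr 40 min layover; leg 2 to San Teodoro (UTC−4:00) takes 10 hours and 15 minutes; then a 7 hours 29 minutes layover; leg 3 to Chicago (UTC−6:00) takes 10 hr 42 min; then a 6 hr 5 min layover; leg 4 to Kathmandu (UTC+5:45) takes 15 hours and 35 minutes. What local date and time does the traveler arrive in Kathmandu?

9:27 AM on December 18

Convert departure to UTC: 8:46 AM − 5:00 = 3:46 AM UTC on Dec 15.
Add 15 hours and 10 minutes leg 1 → 6:56 PM UTC.
Add 6 hours and 40 minutes layover in Marrick → 1:36 AM UTC (Dec 16).
Add 10 hours and 15 minutes leg 2 → 11:51 AM UTC.
Add 7 hours and 29 minutes layover in San Teodoro → 7:20 PM UTC.
Add 10 hours 42 minutes leg 3 → 6:02 AM UTC (Dec 17).
Add 6 hours and 5 minutes layover in Chicago → 12:07 PM UTC.
Add 15 hours 35 minutes leg 4 → 3:42 AM UTC (Dec 18).
Kathmandu is UTC+5:45, so local arrival = 3:42 AM + 5:45 = 9:27 AM on Dec 18.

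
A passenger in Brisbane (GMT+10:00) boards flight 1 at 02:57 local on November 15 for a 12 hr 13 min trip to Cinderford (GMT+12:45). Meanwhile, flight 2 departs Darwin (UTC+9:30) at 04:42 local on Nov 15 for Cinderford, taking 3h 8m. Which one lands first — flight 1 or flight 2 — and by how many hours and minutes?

Flight 1 in UTC: 02:57 − 10:00 = 16:57 on Nov 14.
+12 hours 13 minutes → arrive 05:10 UTC on Nov 15.
Flight 2 in UTC: 04:42 − 9:30 = 19:12 on Nov 14.
+3 hours and 8 minutes → arrive 22:20 UTC on Nov 14.
Flight 2 lands earlier by 6 hours 50 minutes.

the second, by 6 hours 50 minutes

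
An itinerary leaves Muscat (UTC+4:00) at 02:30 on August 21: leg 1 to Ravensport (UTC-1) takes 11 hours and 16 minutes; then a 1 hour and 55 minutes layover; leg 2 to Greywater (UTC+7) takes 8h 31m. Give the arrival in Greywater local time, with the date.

Convert departure to UTC: 02:30 − 4:00 = 22:30 UTC on Aug 20.
Add 11 hours and 16 minutes leg 1 → 09:46 UTC (Aug 21).
Add 1 hour 55 minutes layover in Ravensport → 11:41 UTC.
Add 8 hours 31 minutes leg 2 → 20:12 UTC.
Greywater is UTC+7:00, so local arrival = 20:12 + 7:00 = 03:12 on Aug 22.

03:12 on Aug 22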